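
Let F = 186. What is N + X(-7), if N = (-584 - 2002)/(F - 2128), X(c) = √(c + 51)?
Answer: 1293/971 + 2*√11 ≈ 7.9649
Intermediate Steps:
X(c) = √(51 + c)
N = 1293/971 (N = (-584 - 2002)/(186 - 2128) = -2586/(-1942) = -2586*(-1/1942) = 1293/971 ≈ 1.3316)
N + X(-7) = 1293/971 + √(51 - 7) = 1293/971 + √44 = 1293/971 + 2*√11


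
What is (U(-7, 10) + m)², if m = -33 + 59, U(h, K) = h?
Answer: 361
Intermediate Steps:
m = 26
(U(-7, 10) + m)² = (-7 + 26)² = 19² = 361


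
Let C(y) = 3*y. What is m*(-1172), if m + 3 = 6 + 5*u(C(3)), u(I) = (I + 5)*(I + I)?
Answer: -1480236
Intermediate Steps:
u(I) = 2*I*(5 + I) (u(I) = (5 + I)*(2*I) = 2*I*(5 + I))
m = 1263 (m = -3 + (6 + 5*(2*(3*3)*(5 + 3*3))) = -3 + (6 + 5*(2*9*(5 + 9))) = -3 + (6 + 5*(2*9*14)) = -3 + (6 + 5*252) = -3 + (6 + 1260) = -3 + 1266 = 1263)
m*(-1172) = 1263*(-1172) = -1480236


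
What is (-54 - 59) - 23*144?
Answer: -3425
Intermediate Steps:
(-54 - 59) - 23*144 = -113 - 3312 = -3425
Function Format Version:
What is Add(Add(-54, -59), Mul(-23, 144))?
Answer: -3425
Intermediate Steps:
Add(Add(-54, -59), Mul(-23, 144)) = Add(-113, -3312) = -3425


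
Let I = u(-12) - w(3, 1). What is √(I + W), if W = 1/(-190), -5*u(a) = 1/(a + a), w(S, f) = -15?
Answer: √19497990/1140 ≈ 3.8734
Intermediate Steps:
u(a) = -1/(10*a) (u(a) = -1/(5*(a + a)) = -1/(2*a)/5 = -1/(10*a))
W = -1/190 ≈ -0.0052632
I = 1801/120 (I = -⅒/(-12) - 1*(-15) = -⅒*(-1/12) + 15 = 1/120 + 15 = 1801/120 ≈ 15.008)
√(I + W) = √(1801/120 - 1/190) = √(34207/2280) = √19497990/1140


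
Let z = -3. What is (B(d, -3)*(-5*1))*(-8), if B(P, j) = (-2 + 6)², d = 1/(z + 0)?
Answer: 640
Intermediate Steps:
d = -⅓ (d = 1/(-3 + 0) = 1/(-3) = -⅓ ≈ -0.33333)
B(P, j) = 16 (B(P, j) = 4² = 16)
(B(d, -3)*(-5*1))*(-8) = (16*(-5*1))*(-8) = (16*(-5))*(-8) = -80*(-8) = 640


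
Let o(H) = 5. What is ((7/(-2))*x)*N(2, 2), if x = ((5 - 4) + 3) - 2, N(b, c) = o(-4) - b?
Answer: -21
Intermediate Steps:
N(b, c) = 5 - b
x = 2 (x = (1 + 3) - 2 = 4 - 2 = 2)
((7/(-2))*x)*N(2, 2) = ((7/(-2))*2)*(5 - 1*2) = ((7*(-½))*2)*(5 - 2) = -7/2*2*3 = -7*3 = -21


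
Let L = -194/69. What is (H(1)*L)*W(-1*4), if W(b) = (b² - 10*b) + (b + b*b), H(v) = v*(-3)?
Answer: 13192/23 ≈ 573.57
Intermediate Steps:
H(v) = -3*v
L = -194/69 (L = -194*1/69 = -194/69 ≈ -2.8116)
W(b) = -9*b + 2*b² (W(b) = (b² - 10*b) + (b + b²) = -9*b + 2*b²)
(H(1)*L)*W(-1*4) = (-3*1*(-194/69))*((-1*4)*(-9 + 2*(-1*4))) = (-3*(-194/69))*(-4*(-9 + 2*(-4))) = 194*(-4*(-9 - 8))/23 = 194*(-4*(-17))/23 = (194/23)*68 = 13192/23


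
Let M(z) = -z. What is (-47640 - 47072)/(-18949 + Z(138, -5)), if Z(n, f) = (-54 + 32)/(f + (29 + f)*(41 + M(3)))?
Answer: 85903784/17186765 ≈ 4.9983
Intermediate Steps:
Z(n, f) = -22/(1102 + 39*f) (Z(n, f) = (-54 + 32)/(f + (29 + f)*(41 - 1*3)) = -22/(f + (29 + f)*(41 - 3)) = -22/(f + (29 + f)*38) = -22/(f + (1102 + 38*f)) = -22/(1102 + 39*f))
(-47640 - 47072)/(-18949 + Z(138, -5)) = (-47640 - 47072)/(-18949 - 22/(1102 + 39*(-5))) = -94712/(-18949 - 22/(1102 - 195)) = -94712/(-18949 - 22/907) = -94712/(-17186765/907) = -94712*(-907/17186765) = 85903784/17186765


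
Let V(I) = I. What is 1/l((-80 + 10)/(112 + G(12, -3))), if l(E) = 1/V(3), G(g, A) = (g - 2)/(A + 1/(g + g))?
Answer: 3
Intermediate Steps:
G(g, A) = (-2 + g)/(A + 1/(2*g))
l(E) = ⅓ (l(E) = 1/3 = ⅓)
1/l((-80 + 10)/(112 + G(12, -3))) = 1/(⅓) = 3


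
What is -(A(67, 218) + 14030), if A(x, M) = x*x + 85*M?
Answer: -37049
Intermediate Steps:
A(x, M) = x² + 85*M
-(A(67, 218) + 14030) = -((67² + 85*218) + 14030) = -((4489 + 18530) + 14030) = -(23019 + 14030) = -1*37049 = -37049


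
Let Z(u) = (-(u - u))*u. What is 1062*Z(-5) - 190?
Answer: -190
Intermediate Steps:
Z(u) = 0 (Z(u) = (-1*0)*u = 0*u = 0)
1062*Z(-5) - 190 = 1062*0 - 190 = 0 - 190 = -190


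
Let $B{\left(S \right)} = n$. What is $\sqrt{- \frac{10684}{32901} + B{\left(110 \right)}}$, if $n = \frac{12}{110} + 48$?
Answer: $\frac{\sqrt{1293135310830}}{164505} \approx 6.9126$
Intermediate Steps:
$n = \frac{2646}{55}$ ($n = 12 \cdot \frac{1}{110} + 48 = \frac{6}{55} + 48 = \frac{2646}{55} \approx 48.109$)
$B{\left(S \right)} = \frac{2646}{55}$
$\sqrt{- \frac{10684}{32901} + B{\left(110 \right)}} = \sqrt{- \frac{10684}{32901} + \frac{2646}{55}} = \sqrt{\frac{7860766}{164505}} = \frac{\sqrt{1293135310830}}{164505}$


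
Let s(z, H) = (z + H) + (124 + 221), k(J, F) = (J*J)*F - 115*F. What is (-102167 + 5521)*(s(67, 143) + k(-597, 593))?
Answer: -20419646863462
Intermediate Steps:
k(J, F) = -115*F + F*J² (k(J, F) = J²*F - 115*F = F*J² - 115*F = -115*F + F*J²)
s(z, H) = 345 + H + z (s(z, H) = (H + z) + 345 = 345 + H + z)
(-102167 + 5521)*(s(67, 143) + k(-597, 593)) = (-102167 + 5521)*((345 + 143 + 67) + 593*(-115 + (-597)²)) = -96646*(555 + 593*(-115 + 356409)) = -96646*(555 + 593*356294) = -96646*(555 + 211282342) = -96646*211282897 = -20419646863462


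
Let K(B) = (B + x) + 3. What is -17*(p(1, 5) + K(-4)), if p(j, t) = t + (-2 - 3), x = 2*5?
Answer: -153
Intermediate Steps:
x = 10
K(B) = 13 + B (K(B) = (B + 10) + 3 = (10 + B) + 3 = 13 + B)
p(j, t) = -5 + t (p(j, t) = t - 5 = -5 + t)
-17*(p(1, 5) + K(-4)) = -17*((-5 + 5) + (13 - 4)) = -17*(0 + 9) = -17*9 = -1*153 = -153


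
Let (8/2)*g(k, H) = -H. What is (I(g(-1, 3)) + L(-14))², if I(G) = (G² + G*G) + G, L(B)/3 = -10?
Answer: 56169/64 ≈ 877.64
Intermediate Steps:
L(B) = -30 (L(B) = 3*(-10) = -30)
g(k, H) = -H/4 (g(k, H) = (-H)/4 = -H/4)
I(G) = G + 2*G² (I(G) = (G² + G²) + G = 2*G² + G = G + 2*G²)
(I(g(-1, 3)) + L(-14))² = ((-¼*3)*(1 + 2*(-¼*3)) - 30)² = (-3*(1 + 2*(-¾))/4 - 30)² = (-3*(1 - 3/2)/4 - 30)² = (-¾*(-½) - 30)² = (3/8 - 30)² = (-237/8)² = 56169/64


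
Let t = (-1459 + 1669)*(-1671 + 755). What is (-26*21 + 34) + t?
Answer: -192872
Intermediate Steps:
t = -192360 (t = 210*(-916) = -192360)
(-26*21 + 34) + t = (-26*21 + 34) - 192360 = (-546 + 34) - 192360 = -512 - 192360 = -192872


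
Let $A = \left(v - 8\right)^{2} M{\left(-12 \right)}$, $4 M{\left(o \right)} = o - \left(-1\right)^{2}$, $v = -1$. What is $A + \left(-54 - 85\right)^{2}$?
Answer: $\frac{76231}{4} \approx 19058.0$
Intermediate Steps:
$M{\left(o \right)} = - \frac{1}{4} + \frac{o}{4}$ ($M{\left(o \right)} = \frac{o - \left(-1\right)^{2}}{4} = \frac{o - 1}{4} = \frac{-1 + o}{4} = - \frac{1}{4} + \frac{o}{4}$)
$A = - \frac{1053}{4}$ ($A = \left(-1 - 8\right)^{2} \left(- \frac{1}{4} + \frac{1}{4} \left(-12\right)\right) = \left(-1 - 8\right)^{2} \left(- \frac{1}{4} - 3\right) = \left(-9\right)^{2} \left(- \frac{13}{4}\right) = 81 \left(- \frac{13}{4}\right) = - \frac{1053}{4} \approx -263.25$)
$A + \left(-54 - 85\right)^{2} = - \frac{1053}{4} + \left(-54 - 85\right)^{2} = - \frac{1053}{4} + \left(-139\right)^{2} = - \frac{1053}{4} + 19321 = \frac{76231}{4}$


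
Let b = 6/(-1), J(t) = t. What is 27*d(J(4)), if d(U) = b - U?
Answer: -270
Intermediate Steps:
b = -6 (b = 6*(-1) = -6)
d(U) = -6 - U
27*d(J(4)) = 27*(-6 - 1*4) = 27*(-6 - 4) = 27*(-10) = -270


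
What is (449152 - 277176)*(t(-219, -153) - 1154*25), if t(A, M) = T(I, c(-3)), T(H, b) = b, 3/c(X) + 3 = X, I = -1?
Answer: -4961593588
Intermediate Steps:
c(X) = 3/(-3 + X)
t(A, M) = -½ (t(A, M) = 3/(-3 - 3) = 3/(-6) = 3*(-⅙) = -½)
(449152 - 277176)*(t(-219, -153) - 1154*25) = (449152 - 277176)*(-½ - 1154*25) = 171976*(-½ - 28850) = 171976*(-57701/2) = -4961593588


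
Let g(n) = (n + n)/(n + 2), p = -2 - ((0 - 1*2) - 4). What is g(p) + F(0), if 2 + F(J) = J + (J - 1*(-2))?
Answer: 4/3 ≈ 1.3333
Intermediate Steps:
F(J) = 2*J (F(J) = -2 + (J + (J - 1*(-2))) = -2 + (J + (J + 2)) = -2 + (J + (2 + J)) = -2 + (2 + 2*J) = 2*J)
p = 4 (p = -2 - ((0 - 2) - 4) = -2 - (-2 - 4) = -2 - 1*(-6) = -2 + 6 = 4)
g(n) = 2*n/(2 + n) (g(n) = (2*n)/(2 + n) = 2*n/(2 + n))
g(p) + F(0) = 2*4/(2 + 4) + 2*0 = 2*4/6 + 0 = 2*4*(1/6) + 0 = 4/3 + 0 = 4/3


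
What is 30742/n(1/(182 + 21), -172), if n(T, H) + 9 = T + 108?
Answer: 3120313/10049 ≈ 310.51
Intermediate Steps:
n(T, H) = 99 + T (n(T, H) = -9 + (T + 108) = -9 + (108 + T) = 99 + T)
30742/n(1/(182 + 21), -172) = 30742/(99 + 1/(182 + 21)) = 30742/(99 + 1/203) = 30742/(20098/203) = 30742*(203/20098) = 3120313/10049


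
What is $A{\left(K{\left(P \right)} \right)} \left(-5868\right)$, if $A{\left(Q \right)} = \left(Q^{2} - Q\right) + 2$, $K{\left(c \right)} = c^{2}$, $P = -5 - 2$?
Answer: $-13813272$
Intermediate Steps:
$P = -7$ ($P = -5 - 2 = -7$)
$A{\left(Q \right)} = 2 + Q^{2} - Q$
$A{\left(K{\left(P \right)} \right)} \left(-5868\right) = \left(2 + \left(\left(-7\right)^{2}\right)^{2} - \left(-7\right)^{2}\right) \left(-5868\right) = \left(2 + 49^{2} - 49\right) \left(-5868\right) = \left(2 + 2401 - 49\right) \left(-5868\right) = 2354 \left(-5868\right) = -13813272$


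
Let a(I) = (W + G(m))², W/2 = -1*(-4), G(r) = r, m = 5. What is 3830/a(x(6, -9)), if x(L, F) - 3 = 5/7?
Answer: 3830/169 ≈ 22.663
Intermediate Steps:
W = 8 (W = 2*(-1*(-4)) = 2*4 = 8)
x(L, F) = 26/7 (x(L, F) = 3 + 5/7 = 26/7)
a(I) = 169 (a(I) = (8 + 5)² = 13² = 169)
3830/a(x(6, -9)) = 3830/169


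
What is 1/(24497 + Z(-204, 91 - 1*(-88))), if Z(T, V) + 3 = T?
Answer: 1/24290 ≈ 4.1169e-5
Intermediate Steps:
Z(T, V) = -3 + T
1/(24497 + Z(-204, 91 - 1*(-88))) = 1/(24497 + (-3 - 204)) = 1/(24497 - 207) = 1/24290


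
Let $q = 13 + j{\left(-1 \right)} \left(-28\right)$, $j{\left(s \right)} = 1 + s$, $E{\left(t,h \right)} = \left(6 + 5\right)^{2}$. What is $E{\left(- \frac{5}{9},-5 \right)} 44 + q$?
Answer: $5337$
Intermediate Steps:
$E{\left(t,h \right)} = 121$ ($E{\left(t,h \right)} = 11^{2} = 121$)
$q = 13$ ($q = 13 + \left(1 - 1\right) \left(-28\right) = 13 + 0 \left(-28\right) = 13 + 0 = 13$)
$E{\left(- \frac{5}{9},-5 \right)} 44 + q = 121 \cdot 44 + 13 = 5324 + 13 = 5337$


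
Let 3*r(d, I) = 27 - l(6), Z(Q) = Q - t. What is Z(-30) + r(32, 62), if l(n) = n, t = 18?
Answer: -41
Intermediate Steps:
Z(Q) = -18 + Q (Z(Q) = Q - 1*18 = Q - 18 = -18 + Q)
r(d, I) = 7 (r(d, I) = (27 - 1*6)/3 = (27 - 6)/3 = (1/3)*21 = 7)
Z(-30) + r(32, 62) = (-18 - 30) + 7 = -48 + 7 = -41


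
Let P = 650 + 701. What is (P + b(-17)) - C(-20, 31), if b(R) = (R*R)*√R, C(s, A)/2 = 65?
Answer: 1221 + 289*I*√17 ≈ 1221.0 + 1191.6*I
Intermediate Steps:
C(s, A) = 130 (C(s, A) = 2*65 = 130)
b(R) = R^(5/2) (b(R) = R²*√R = R^(5/2))
P = 1351
(P + b(-17)) - C(-20, 31) = (1351 + (-17)^(5/2)) - 1*130 = (1351 + 289*I*√17) - 130 = 1221 + 289*I*√17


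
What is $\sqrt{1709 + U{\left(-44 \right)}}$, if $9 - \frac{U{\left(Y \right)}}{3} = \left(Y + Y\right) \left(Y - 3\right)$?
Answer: $4 i \sqrt{667} \approx 103.31 i$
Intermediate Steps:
$U{\left(Y \right)} = 27 - 6 Y \left(-3 + Y\right)$ ($U{\left(Y \right)} = 27 - 3 \left(Y + Y\right) \left(Y - 3\right) = 27 - 3 \cdot 2 Y \left(-3 + Y\right) = 27 - 6 Y \left(-3 + Y\right)$)
$\sqrt{1709 + U{\left(-44 \right)}} = \sqrt{1709 + \left(27 - 6 \left(-44\right)^{2} + 18 \left(-44\right)\right)} = \sqrt{1709 - 12381} = \sqrt{-10672} = 4 i \sqrt{667}$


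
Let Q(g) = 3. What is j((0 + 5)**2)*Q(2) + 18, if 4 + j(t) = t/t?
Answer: 9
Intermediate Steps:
j(t) = -3 (j(t) = -4 + t/t = -4 + 1 = -3)
j((0 + 5)**2)*Q(2) + 18 = -3*3 + 18 = -9 + 18 = 9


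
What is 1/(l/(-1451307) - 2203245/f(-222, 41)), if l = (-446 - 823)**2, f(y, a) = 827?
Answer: -400076963/1066305553254 ≈ -0.00037520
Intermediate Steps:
l = 1610361 (l = (-1269)**2 = 1610361)
1/(l/(-1451307) - 2203245/f(-222, 41)) = 1/(1610361/(-1451307) - 2203245/827) = 1/(1610361*(-1/1451307) - 2203245*1/827) = 1/(-536787/483769 - 2203245/827) = 1/(-1066305553254/400076963) = -400076963/1066305553254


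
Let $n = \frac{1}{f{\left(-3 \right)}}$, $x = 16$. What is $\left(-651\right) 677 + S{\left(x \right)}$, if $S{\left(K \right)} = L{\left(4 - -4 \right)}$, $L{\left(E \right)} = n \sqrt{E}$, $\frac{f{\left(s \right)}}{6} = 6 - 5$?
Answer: $-440727 + \frac{\sqrt{2}}{3} \approx -4.4073 \cdot 10^{5}$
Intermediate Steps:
$f{\left(s \right)} = 6$ ($f{\left(s \right)} = 6 \left(6 - 5\right) = 6 \cdot 1 = 6$)
$n = \frac{1}{6} \approx 0.16667$
$L{\left(E \right)} = \frac{\sqrt{E}}{6}$
$S{\left(K \right)} = \frac{\sqrt{2}}{3}$ ($S{\left(K \right)} = \frac{\sqrt{4 - -4}}{6} = \frac{\sqrt{4 + 4}}{6} = \frac{\sqrt{8}}{6} = \frac{2 \sqrt{2}}{6} = \frac{\sqrt{2}}{3}$)
$\left(-651\right) 677 + S{\left(x \right)} = \left(-651\right) 677 + \frac{\sqrt{2}}{3} = -440727 + \frac{\sqrt{2}}{3}$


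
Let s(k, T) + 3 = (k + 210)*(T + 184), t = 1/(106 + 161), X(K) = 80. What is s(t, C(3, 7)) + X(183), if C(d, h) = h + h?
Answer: 3707539/89 ≈ 41658.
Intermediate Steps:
C(d, h) = 2*h
t = 1/267 ≈ 0.0037453
s(k, T) = -3 + (184 + T)*(210 + k) (s(k, T) = -3 + (k + 210)*(T + 184) = -3 + (210 + k)*(184 + T) = -3 + (184 + T)*(210 + k))
s(t, C(3, 7)) + X(183) = (38637 + 184*(1/267) + 210*(2*7) + (2*7)*(1/267)) + 80 = (38637 + 184/267 + 210*14 + 14*(1/267)) + 80 = (38637 + 184/267 + 2940 + 14/267) + 80 = 3700419/89 + 80 = 3707539/89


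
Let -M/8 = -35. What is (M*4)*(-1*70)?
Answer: -78400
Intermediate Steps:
M = 280 (M = -8*(-35) = 280)
(M*4)*(-1*70) = (280*4)*(-1*70) = 1120*(-70) = -78400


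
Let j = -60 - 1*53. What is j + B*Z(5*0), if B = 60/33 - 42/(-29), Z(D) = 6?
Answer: -29795/319 ≈ -93.401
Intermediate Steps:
j = -113 (j = -60 - 53 = -113)
B = 1042/319 (B = 60*(1/33) - 42*(-1/29) = 20/11 + 42/29 = 1042/319 ≈ 3.2665)
j + B*Z(5*0) = -113 + (1042/319)*6 = -113 + 6252/319 = -29795/319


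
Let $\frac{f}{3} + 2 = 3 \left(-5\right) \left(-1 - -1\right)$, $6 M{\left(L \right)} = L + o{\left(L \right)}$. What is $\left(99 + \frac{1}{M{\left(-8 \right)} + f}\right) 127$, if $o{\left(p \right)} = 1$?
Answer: $\frac{539877}{43} \approx 12555.0$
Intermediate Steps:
$M{\left(L \right)} = \frac{1}{6} + \frac{L}{6}$ ($M{\left(L \right)} = \frac{L + 1}{6} = \frac{1 + L}{6} = \frac{1}{6} + \frac{L}{6}$)
$f = -6$ ($f = -6 + 3 \cdot 3 \left(-5\right) \left(-1 - -1\right) = -6 + 3 \left(- 15 \left(-1 + 1\right)\right) = -6 + 3 \left(\left(-15\right) 0\right) = -6 + 3 \cdot 0 = -6 + 0 = -6$)
$\left(99 + \frac{1}{M{\left(-8 \right)} + f}\right) 127 = \left(99 + \frac{1}{\left(\frac{1}{6} + \frac{1}{6} \left(-8\right)\right) - 6}\right) 127 = \left(99 + \frac{1}{\left(\frac{1}{6} - \frac{4}{3}\right) - 6}\right) 127 = \left(99 + \frac{1}{- \frac{7}{6} - 6}\right) 127 = \left(99 + \frac{1}{- \frac{43}{6}}\right) 127 = \left(99 - \frac{6}{43}\right) 127 = \frac{4251}{43} \cdot 127 = \frac{539877}{43}$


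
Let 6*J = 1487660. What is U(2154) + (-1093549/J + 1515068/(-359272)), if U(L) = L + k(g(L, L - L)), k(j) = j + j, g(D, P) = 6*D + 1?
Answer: 467587970050476/16702330735 ≈ 27995.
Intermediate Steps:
J = 743830/3 (J = (1/6)*1487660 = 743830/3 ≈ 2.4794e+5)
g(D, P) = 1 + 6*D
k(j) = 2*j
U(L) = 2 + 13*L (U(L) = L + 2*(1 + 6*L) = L + (2 + 12*L) = 2 + 13*L)
U(2154) + (-1093549/J + 1515068/(-359272)) = (2 + 13*2154) + (-1093549/743830/3 + 1515068/(-359272)) = (2 + 28002) + (-1093549*3/743830 + 1515068*(-1/359272)) = 28004 + (-3280647/743830 - 378767/89818) = 28004 - 144099852464/16702330735 = 467587970050476/16702330735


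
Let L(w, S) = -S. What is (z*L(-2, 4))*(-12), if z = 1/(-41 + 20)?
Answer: -16/7 ≈ -2.2857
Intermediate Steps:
z = -1/21 (z = 1/(-21) = -1/21 ≈ -0.047619)
(z*L(-2, 4))*(-12) = -(-1)*4/21*(-12) = -1/21*(-4)*(-12) = (4/21)*(-12) = -16/7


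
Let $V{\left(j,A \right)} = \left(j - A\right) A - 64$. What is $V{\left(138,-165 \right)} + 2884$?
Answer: $-47175$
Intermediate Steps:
$V{\left(j,A \right)} = -64 + A \left(j - A\right)$ ($V{\left(j,A \right)} = A \left(j - A\right) - 64 = -64 + A \left(j - A\right)$)
$V{\left(138,-165 \right)} + 2884 = \left(-64 - \left(-165\right)^{2} - 22770\right) + 2884 = \left(-64 - 27225 - 22770\right) + 2884 = -50059 + 2884 = -47175$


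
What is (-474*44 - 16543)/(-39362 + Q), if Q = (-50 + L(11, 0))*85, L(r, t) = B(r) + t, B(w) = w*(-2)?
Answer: 37399/45482 ≈ 0.82228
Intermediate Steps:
B(w) = -2*w
L(r, t) = t - 2*r (L(r, t) = -2*r + t = t - 2*r)
Q = -6120 (Q = (-50 + (0 - 2*11))*85 = (-50 + (0 - 22))*85 = (-50 - 22)*85 = -72*85 = -6120)
(-474*44 - 16543)/(-39362 + Q) = (-474*44 - 16543)/(-39362 - 6120) = (-20856 - 16543)/(-45482) = -37399*(-1/45482) = 37399/45482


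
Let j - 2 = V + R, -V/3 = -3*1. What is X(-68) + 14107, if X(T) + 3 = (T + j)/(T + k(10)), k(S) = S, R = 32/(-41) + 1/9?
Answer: 150937544/10701 ≈ 14105.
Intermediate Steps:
R = -247/369 (R = 32*(-1/41) + 1*(⅑) = -32/41 + ⅑ = -247/369 ≈ -0.66938)
V = 9 (V = -(-9) = -3*(-3) = 9)
j = 3812/369 (j = 2 + (9 - 247/369) = 2 + 3074/369 = 3812/369 ≈ 10.331)
X(T) = -3 + (3812/369 + T)/(10 + T) (X(T) = -3 + (T + 3812/369)/(T + 10) = -3 + (3812/369 + T)/(10 + T))
X(-68) + 14107 = 2*(-3629 - 369*(-68))/(369*(10 - 68)) + 14107 = (2/369)*(-3629 + 25092)/(-58) + 14107 = (2/369)*(-1/58)*21463 + 14107 = -21463/10701 + 14107 = 150937544/10701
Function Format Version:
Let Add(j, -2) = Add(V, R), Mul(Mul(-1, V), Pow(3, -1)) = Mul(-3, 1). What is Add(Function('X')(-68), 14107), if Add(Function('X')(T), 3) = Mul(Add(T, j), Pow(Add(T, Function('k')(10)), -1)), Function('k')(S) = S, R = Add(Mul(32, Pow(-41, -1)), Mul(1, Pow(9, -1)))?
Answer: Rational(150937544, 10701) ≈ 14105.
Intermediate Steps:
R = Rational(-247, 369) (R = Add(Mul(32, Rational(-1, 41)), Mul(1, Rational(1, 9))) = Add(Rational(-32, 41), Rational(1, 9)) = Rational(-247, 369) ≈ -0.66938)
V = 9 (V = Mul(-3, Mul(-3, 1)) = Mul(-3, -3) = 9)
j = Rational(3812, 369) (j = Add(2, Add(9, Rational(-247, 369))) = Add(2, Rational(3074, 369)) = Rational(3812, 369) ≈ 10.331)
Function('X')(T) = Add(-3, Mul(Pow(Add(10, T), -1), Add(Rational(3812, 369), T))) (Function('X')(T) = Add(-3, Mul(Add(T, Rational(3812, 369)), Pow(Add(T, 10), -1))) = Add(-3, Mul(Add(Rational(3812, 369), T), Pow(Add(10, T), -1))) = Add(-3, Mul(Pow(Add(10, T), -1), Add(Rational(3812, 369), T))))
Add(Function('X')(-68), 14107) = Add(Mul(Rational(2, 369), Pow(Add(10, -68), -1), Add(-3629, Mul(-369, -68))), 14107) = Add(Mul(Rational(2, 369), Pow(-58, -1), Add(-3629, 25092)), 14107) = Add(Mul(Rational(2, 369), Rational(-1, 58), 21463), 14107) = Add(Rational(-21463, 10701), 14107) = Rational(150937544, 10701)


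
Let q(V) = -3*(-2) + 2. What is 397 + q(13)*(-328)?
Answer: -2227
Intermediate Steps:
q(V) = 8 (q(V) = 6 + 2 = 8)
397 + q(13)*(-328) = 397 + 8*(-328) = 397 - 2624 = -2227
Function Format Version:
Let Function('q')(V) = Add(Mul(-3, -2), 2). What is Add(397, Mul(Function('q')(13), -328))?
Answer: -2227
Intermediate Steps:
Function('q')(V) = 8 (Function('q')(V) = Add(6, 2) = 8)
Add(397, Mul(Function('q')(13), -328)) = Add(397, Mul(8, -328)) = Add(397, -2624) = -2227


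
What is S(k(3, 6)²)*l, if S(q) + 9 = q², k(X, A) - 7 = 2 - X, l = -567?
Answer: -729729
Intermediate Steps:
k(X, A) = 9 - X (k(X, A) = 7 + (2 - X) = 9 - X)
S(q) = -9 + q²
S(k(3, 6)²)*l = (-9 + ((9 - 1*3)²)²)*(-567) = (-9 + ((9 - 3)²)²)*(-567) = (-9 + (6²)²)*(-567) = (-9 + 36²)*(-567) = (-9 + 1296)*(-567) = 1287*(-567) = -729729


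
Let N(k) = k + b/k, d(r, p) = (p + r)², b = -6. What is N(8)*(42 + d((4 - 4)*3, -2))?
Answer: 667/2 ≈ 333.50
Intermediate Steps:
N(k) = k - 6/k
N(8)*(42 + d((4 - 4)*3, -2)) = (8 - 6/8)*(42 + (-2 + (4 - 4)*3)²) = (8 - 6*⅛)*(42 + (-2 + 0*3)²) = (8 - ¾)*(42 + (-2 + 0)²) = 29*(42 + (-2)²)/4 = 29*(42 + 4)/4 = (29/4)*46 = 667/2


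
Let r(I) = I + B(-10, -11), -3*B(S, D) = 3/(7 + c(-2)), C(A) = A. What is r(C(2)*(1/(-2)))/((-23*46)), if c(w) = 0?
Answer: 4/3703 ≈ 0.0010802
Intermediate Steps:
B(S, D) = -⅐ (B(S, D) = -3/(3*(7 + 0)) = -3/(3*7) = -3/21 = -⅓*3/7 = -⅐)
r(I) = -⅐ + I (r(I) = I - ⅐ = -⅐ + I)
r(C(2)*(1/(-2)))/((-23*46)) = (-⅐ + 2*(1/(-2)))/((-23*46)) = (-⅐ + 2*(1*(-½)))/(-1058) = (-⅐ + 2*(-½))*(-1/1058) = (-⅐ - 1)*(-1/1058) = -8/7*(-1/1058) = 4/3703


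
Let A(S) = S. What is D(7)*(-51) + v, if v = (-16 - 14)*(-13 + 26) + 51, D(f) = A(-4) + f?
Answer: -492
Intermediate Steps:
D(f) = -4 + f
v = -339 (v = -30*13 + 51 = -390 + 51 = -339)
D(7)*(-51) + v = (-4 + 7)*(-51) - 339 = 3*(-51) - 339 = -153 - 339 = -492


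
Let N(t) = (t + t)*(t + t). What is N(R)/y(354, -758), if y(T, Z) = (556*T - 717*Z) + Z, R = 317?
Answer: 100489/184888 ≈ 0.54351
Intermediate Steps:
y(T, Z) = -716*Z + 556*T (y(T, Z) = (-717*Z + 556*T) + Z = -716*Z + 556*T)
N(t) = 4*t² (N(t) = (2*t)*(2*t) = 4*t²)
N(R)/y(354, -758) = (4*317²)/(-716*(-758) + 556*354) = (4*100489)/(542728 + 196824) = 401956/739552 = 401956*(1/739552) = 100489/184888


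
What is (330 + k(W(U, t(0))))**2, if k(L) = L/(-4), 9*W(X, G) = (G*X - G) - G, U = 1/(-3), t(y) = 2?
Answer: 317801929/2916 ≈ 1.0899e+5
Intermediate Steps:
U = -1/3 ≈ -0.33333
W(X, G) = -2*G/9 + G*X/9 (W(X, G) = ((G*X - G) - G)/9 = ((-G + G*X) - G)/9 = (-2*G + G*X)/9 = -2*G/9 + G*X/9)
k(L) = -L/4 (k(L) = L*(-1/4) = -L/4)
(330 + k(W(U, t(0))))**2 = (330 - 2*(-2 - 1/3)/36)**2 = (330 - 2*(-7)/(36*3))**2 = (330 - 1/4*(-14/27))**2 = (330 + 7/54)**2 = (17827/54)**2 = 317801929/2916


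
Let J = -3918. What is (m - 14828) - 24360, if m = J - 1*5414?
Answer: -48520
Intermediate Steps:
m = -9332 (m = -3918 - 1*5414 = -3918 - 5414 = -9332)
(m - 14828) - 24360 = (-9332 - 14828) - 24360 = -24160 - 24360 = -48520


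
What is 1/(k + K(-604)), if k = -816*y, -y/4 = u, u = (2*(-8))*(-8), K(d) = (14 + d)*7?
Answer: 1/413662 ≈ 2.4174e-6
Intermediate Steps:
K(d) = 98 + 7*d
u = 128 (u = -16*(-8) = 128)
y = -512 (y = -4*128 = -512)
k = 417792 (k = -816*(-512) = -1*(-417792) = 417792)
1/(k + K(-604)) = 1/(417792 + (98 + 7*(-604))) = 1/(417792 + (98 - 4228)) = 1/(417792 - 4130) = 1/413662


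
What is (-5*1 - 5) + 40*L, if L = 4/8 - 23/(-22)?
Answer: 570/11 ≈ 51.818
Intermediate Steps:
L = 17/11 (L = 4*(1/8) - 23*(-1/22) = 1/2 + 23/22 = 17/11 ≈ 1.5455)
(-5*1 - 5) + 40*L = (-5*1 - 5) + 40*(17/11) = (-5 - 5) + 680/11 = -10 + 680/11 = 570/11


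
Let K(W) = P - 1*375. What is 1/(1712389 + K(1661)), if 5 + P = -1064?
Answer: 1/1710945 ≈ 5.8447e-7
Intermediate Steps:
P = -1069 (P = -5 - 1064 = -1069)
K(W) = -1444 (K(W) = -1069 - 1*375 = -1069 - 375 = -1444)
1/(1712389 + K(1661)) = 1/(1712389 - 1444) = 1/1710945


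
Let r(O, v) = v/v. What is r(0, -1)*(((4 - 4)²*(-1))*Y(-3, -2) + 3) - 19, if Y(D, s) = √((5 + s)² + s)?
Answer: -16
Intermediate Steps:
r(O, v) = 1
Y(D, s) = √(s + (5 + s)²)
r(0, -1)*(((4 - 4)²*(-1))*Y(-3, -2) + 3) - 19 = 1*(((4 - 4)²*(-1))*√(-2 + (5 - 2)²) + 3) - 19 = 1*((0²*(-1))*√(-2 + 3²) + 3) - 19 = 1*((0*(-1))*√(-2 + 9) + 3) - 19 = 1*(0*√7 + 3) - 19 = 1*(0 + 3) - 19 = 1*3 - 19 = 3 - 19 = -16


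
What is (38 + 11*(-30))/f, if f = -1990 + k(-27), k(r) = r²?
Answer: 292/1261 ≈ 0.23156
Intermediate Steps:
f = -1261 (f = -1990 + (-27)² = -1990 + 729 = -1261)
(38 + 11*(-30))/f = (38 + 11*(-30))/(-1261) = (38 - 330)*(-1/1261) = -292*(-1/1261) = 292/1261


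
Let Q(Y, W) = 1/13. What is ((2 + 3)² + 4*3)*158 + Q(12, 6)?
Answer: 75999/13 ≈ 5846.1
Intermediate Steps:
Q(Y, W) = 1/13
((2 + 3)² + 4*3)*158 + Q(12, 6) = ((2 + 3)² + 4*3)*158 + 1/13 = (5² + 12)*158 + 1/13 = (25 + 12)*158 + 1/13 = 37*158 + 1/13 = 5846 + 1/13 = 75999/13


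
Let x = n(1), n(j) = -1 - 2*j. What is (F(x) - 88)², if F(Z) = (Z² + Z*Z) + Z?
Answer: 5329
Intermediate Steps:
x = -3 (x = -1 - 2*1 = -1 - 2 = -3)
F(Z) = Z + 2*Z² (F(Z) = (Z² + Z²) + Z = 2*Z² + Z = Z + 2*Z²)
(F(x) - 88)² = (-3*(1 + 2*(-3)) - 88)² = (-3*(1 - 6) - 88)² = (-3*(-5) - 88)² = (15 - 88)² = (-73)² = 5329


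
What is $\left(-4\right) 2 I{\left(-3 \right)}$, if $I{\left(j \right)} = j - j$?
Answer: $0$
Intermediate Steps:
$I{\left(j \right)} = 0$
$\left(-4\right) 2 I{\left(-3 \right)} = \left(-4\right) 2 \cdot 0 = \left(-8\right) 0 = 0$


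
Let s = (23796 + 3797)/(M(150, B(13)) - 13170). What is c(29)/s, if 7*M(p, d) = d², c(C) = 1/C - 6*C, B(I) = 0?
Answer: 66442650/800197 ≈ 83.033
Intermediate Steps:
M(p, d) = d²/7
s = -27593/13170 (s = (23796 + 3797)/((⅐)*0² - 13170) = 27593/((⅐)*0 - 13170) = 27593/(0 - 13170) = 27593/(-13170) = 27593*(-1/13170) = -27593/13170 ≈ -2.0951)
c(29)/s = (1/29 - 6*29)/(-27593/13170) = (1/29 - 174)*(-13170/27593) = -5045/29*(-13170/27593) = 66442650/800197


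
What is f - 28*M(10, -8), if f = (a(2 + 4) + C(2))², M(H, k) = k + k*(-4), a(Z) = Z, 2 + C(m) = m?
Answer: -636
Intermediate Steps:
C(m) = -2 + m
M(H, k) = -3*k (M(H, k) = k - 4*k = -3*k)
f = 36 (f = ((2 + 4) + (-2 + 2))² = (6 + 0)² = 6² = 36)
f - 28*M(10, -8) = 36 - (-84)*(-8) = 36 - 28*24 = 36 - 672 = -636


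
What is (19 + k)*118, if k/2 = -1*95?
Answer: -20178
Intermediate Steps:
k = -190 (k = 2*(-1*95) = 2*(-95) = -190)
(19 + k)*118 = (19 - 190)*118 = -171*118 = -20178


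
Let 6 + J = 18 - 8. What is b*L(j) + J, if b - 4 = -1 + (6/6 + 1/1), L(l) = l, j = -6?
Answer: -26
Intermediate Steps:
J = 4 (J = -6 + (18 - 8) = -6 + 10 = 4)
b = 5 (b = 4 + (-1 + (6/6 + 1/1)) = 4 + (-1 + (6*(⅙) + 1*1)) = 4 + (-1 + (1 + 1)) = 4 + (-1 + 2) = 4 + 1 = 5)
b*L(j) + J = 5*(-6) + 4 = -30 + 4 = -26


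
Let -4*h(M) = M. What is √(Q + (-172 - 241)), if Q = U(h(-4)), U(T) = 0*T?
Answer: I*√413 ≈ 20.322*I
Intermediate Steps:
h(M) = -M/4
U(T) = 0
Q = 0
√(Q + (-172 - 241)) = √(0 + (-172 - 241)) = √(0 - 413) = √(-413) = I*√413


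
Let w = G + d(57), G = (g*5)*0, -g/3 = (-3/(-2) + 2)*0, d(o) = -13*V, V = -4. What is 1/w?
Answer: 1/52 ≈ 0.019231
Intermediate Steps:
d(o) = 52 (d(o) = -13*(-4) = 52)
g = 0 (g = -3*(-3/(-2) + 2)*0 = -3*(-3*(-½) + 2)*0 = -3*(3/2 + 2)*0 = -21*0/2 = -3*0 = 0)
G = 0 (G = (0*5)*0 = 0*0 = 0)
w = 52 (w = 0 + 52 = 52)
1/w = 1/52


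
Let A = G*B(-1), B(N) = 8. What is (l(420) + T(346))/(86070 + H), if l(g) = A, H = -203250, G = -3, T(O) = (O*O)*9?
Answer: -17957/1953 ≈ -9.1946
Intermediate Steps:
T(O) = 9*O² (T(O) = O²*9 = 9*O²)
A = -24 (A = -3*8 = -24)
l(g) = -24
(l(420) + T(346))/(86070 + H) = (-24 + 9*346²)/(86070 - 203250) = (-24 + 9*119716)/(-117180) = (-24 + 1077444)*(-1/117180) = 1077420*(-1/117180) = -17957/1953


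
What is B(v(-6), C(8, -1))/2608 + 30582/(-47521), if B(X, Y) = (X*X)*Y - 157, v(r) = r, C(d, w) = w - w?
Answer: -87218653/123934768 ≈ -0.70375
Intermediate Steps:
C(d, w) = 0
B(X, Y) = -157 + Y*X² (B(X, Y) = X²*Y - 157 = Y*X² - 157 = -157 + Y*X²)
B(v(-6), C(8, -1))/2608 + 30582/(-47521) = (-157 + 0*(-6)²)/2608 + 30582/(-47521) = (-157 + 0*36)*(1/2608) + 30582*(-1/47521) = (-157 + 0)*(1/2608) - 30582/47521 = -157*1/2608 - 30582/47521 = -157/2608 - 30582/47521 = -87218653/123934768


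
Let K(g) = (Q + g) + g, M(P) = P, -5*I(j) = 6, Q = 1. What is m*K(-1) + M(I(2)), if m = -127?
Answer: 629/5 ≈ 125.80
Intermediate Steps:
I(j) = -6/5 (I(j) = -⅕*6 = -6/5)
K(g) = 1 + 2*g (K(g) = (1 + g) + g = 1 + 2*g)
m*K(-1) + M(I(2)) = -127*(1 + 2*(-1)) - 6/5 = -127*(1 - 2) - 6/5 = -127*(-1) - 6/5 = 127 - 6/5 = 629/5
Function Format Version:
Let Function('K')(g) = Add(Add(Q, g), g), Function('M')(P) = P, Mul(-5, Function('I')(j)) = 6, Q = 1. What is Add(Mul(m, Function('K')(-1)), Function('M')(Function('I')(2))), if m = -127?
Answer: Rational(629, 5) ≈ 125.80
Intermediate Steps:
Function('I')(j) = Rational(-6, 5) (Function('I')(j) = Mul(Rational(-1, 5), 6) = Rational(-6, 5))
Function('K')(g) = Add(1, Mul(2, g)) (Function('K')(g) = Add(Add(1, g), g) = Add(1, Mul(2, g)))
Add(Mul(m, Function('K')(-1)), Function('M')(Function('I')(2))) = Add(Mul(-127, Add(1, Mul(2, -1))), Rational(-6, 5)) = Add(Mul(-127, Add(1, -2)), Rational(-6, 5)) = Add(Mul(-127, -1), Rational(-6, 5)) = Add(127, Rational(-6, 5)) = Rational(629, 5)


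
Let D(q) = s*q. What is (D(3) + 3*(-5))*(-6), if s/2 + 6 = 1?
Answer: 270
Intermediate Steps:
s = -10 (s = -12 + 2*1 = -12 + 2 = -10)
D(q) = -10*q
(D(3) + 3*(-5))*(-6) = (-10*3 + 3*(-5))*(-6) = (-30 - 15)*(-6) = -45*(-6) = 270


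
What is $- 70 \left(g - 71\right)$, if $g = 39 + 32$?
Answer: $0$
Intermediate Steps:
$g = 71$
$- 70 \left(g - 71\right) = - 70 \left(71 - 71\right) = \left(-70\right) 0 = 0$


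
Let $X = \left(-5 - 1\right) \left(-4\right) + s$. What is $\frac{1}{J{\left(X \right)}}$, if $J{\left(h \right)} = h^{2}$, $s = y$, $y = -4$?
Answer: $\frac{1}{400} \approx 0.0025$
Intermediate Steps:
$s = -4$
$X = 20$ ($X = \left(-5 - 1\right) \left(-4\right) - 4 = \left(-6\right) \left(-4\right) - 4 = 24 - 4 = 20$)
$\frac{1}{J{\left(X \right)}} = \frac{1}{20^{2}} = \frac{1}{400}$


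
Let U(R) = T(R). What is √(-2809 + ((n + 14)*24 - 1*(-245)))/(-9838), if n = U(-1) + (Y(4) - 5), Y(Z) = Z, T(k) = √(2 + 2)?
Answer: -I*√551/4919 ≈ -0.004772*I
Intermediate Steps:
T(k) = 2 (T(k) = √4 = 2)
U(R) = 2
n = 1 (n = 2 + (4 - 5) = 2 - 1 = 1)
√(-2809 + ((n + 14)*24 - 1*(-245)))/(-9838) = √(-2809 + ((1 + 14)*24 - 1*(-245)))/(-9838) = √(-2809 + (15*24 + 245))*(-1/9838) = √(-2809 + (360 + 245))*(-1/9838) = √(-2809 + 605)*(-1/9838) = √(-2204)*(-1/9838) = (2*I*√551)*(-1/9838) = -I*√551/4919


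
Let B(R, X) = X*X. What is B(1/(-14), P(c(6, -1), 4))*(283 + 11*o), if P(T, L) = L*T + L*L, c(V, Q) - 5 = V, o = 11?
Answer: 1454400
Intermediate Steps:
c(V, Q) = 5 + V
P(T, L) = L² + L*T (P(T, L) = L*T + L² = L² + L*T)
B(R, X) = X²
B(1/(-14), P(c(6, -1), 4))*(283 + 11*o) = (4*(4 + (5 + 6)))²*(283 + 11*11) = (4*(4 + 11))²*(283 + 121) = (4*15)²*404 = 60²*404 = 3600*404 = 1454400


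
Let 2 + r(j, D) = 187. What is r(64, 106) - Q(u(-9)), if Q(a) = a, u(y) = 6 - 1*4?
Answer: 183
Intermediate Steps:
u(y) = 2 (u(y) = 6 - 4 = 2)
r(j, D) = 185 (r(j, D) = -2 + 187 = 185)
r(64, 106) - Q(u(-9)) = 185 - 1*2 = 185 - 2 = 183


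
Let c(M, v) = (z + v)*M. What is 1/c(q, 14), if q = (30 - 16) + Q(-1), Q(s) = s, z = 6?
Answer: 1/260 ≈ 0.0038462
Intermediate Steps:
q = 13 (q = (30 - 16) - 1 = 14 - 1 = 13)
c(M, v) = M*(6 + v) (c(M, v) = (6 + v)*M = M*(6 + v))
1/c(q, 14) = 1/(13*(6 + 14)) = 1/(13*20) = 1/260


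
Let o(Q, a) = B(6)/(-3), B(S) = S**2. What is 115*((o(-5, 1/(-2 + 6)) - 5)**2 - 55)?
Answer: 26910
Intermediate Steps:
o(Q, a) = -12 (o(Q, a) = 6**2/(-3) = 36*(-1/3) = -12)
115*((o(-5, 1/(-2 + 6)) - 5)**2 - 55) = 115*((-12 - 5)**2 - 55) = 115*((-17)**2 - 55) = 115*(289 - 55) = 115*234 = 26910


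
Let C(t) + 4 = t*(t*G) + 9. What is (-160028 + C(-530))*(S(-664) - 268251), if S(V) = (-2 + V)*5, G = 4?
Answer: -261689205237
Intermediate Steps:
C(t) = 5 + 4*t² (C(t) = -4 + (t*(t*4) + 9) = -4 + (t*(4*t) + 9) = -4 + (4*t² + 9) = -4 + (9 + 4*t²) = 5 + 4*t²)
S(V) = -10 + 5*V
(-160028 + C(-530))*(S(-664) - 268251) = (-160028 + (5 + 4*(-530)²))*((-10 + 5*(-664)) - 268251) = (-160028 + (5 + 4*280900))*((-10 - 3320) - 268251) = (-160028 + (5 + 1123600))*(-3330 - 268251) = (-160028 + 1123605)*(-271581) = 963577*(-271581) = -261689205237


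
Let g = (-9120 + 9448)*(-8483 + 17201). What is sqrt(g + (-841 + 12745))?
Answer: 4*sqrt(179463) ≈ 1694.5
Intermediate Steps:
g = 2859504 (g = 328*8718 = 2859504)
sqrt(g + (-841 + 12745)) = sqrt(2859504 + (-841 + 12745)) = sqrt(2859504 + 11904) = sqrt(2871408) = 4*sqrt(179463)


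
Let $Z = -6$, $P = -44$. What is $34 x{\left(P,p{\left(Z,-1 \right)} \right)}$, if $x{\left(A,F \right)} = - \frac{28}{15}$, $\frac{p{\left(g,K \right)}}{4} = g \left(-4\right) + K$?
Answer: $- \frac{952}{15} \approx -63.467$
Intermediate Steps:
$p{\left(g,K \right)} = - 16 g + 4 K$ ($p{\left(g,K \right)} = 4 \left(g \left(-4\right) + K\right) = 4 \left(- 4 g + K\right) = 4 \left(K - 4 g\right) = - 16 g + 4 K$)
$x{\left(A,F \right)} = - \frac{28}{15}$ ($x{\left(A,F \right)} = \left(-28\right) \frac{1}{15} = - \frac{28}{15}$)
$34 x{\left(P,p{\left(Z,-1 \right)} \right)} = 34 \left(- \frac{28}{15}\right) = - \frac{952}{15}$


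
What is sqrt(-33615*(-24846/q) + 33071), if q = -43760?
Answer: sqrt(66951560498)/2188 ≈ 118.26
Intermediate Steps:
sqrt(-33615*(-24846/q) + 33071) = sqrt(-33615/((-43760/(-24846))) + 33071) = sqrt(-33615/((-43760*(-1/24846))) + 33071) = sqrt(-33615/21880/12423 + 33071) = sqrt(-33615*12423/21880 + 33071) = sqrt(-83519829/4376 + 33071) = sqrt(61198867/4376) = sqrt(66951560498)/2188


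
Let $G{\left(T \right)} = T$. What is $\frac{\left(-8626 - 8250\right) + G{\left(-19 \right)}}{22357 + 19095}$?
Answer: $- \frac{16895}{41452} \approx -0.40758$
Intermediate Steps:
$\frac{\left(-8626 - 8250\right) + G{\left(-19 \right)}}{22357 + 19095} = \frac{\left(-8626 - 8250\right) - 19}{22357 + 19095} = \frac{\left(-8626 - 8250\right) - 19}{41452} = \left(-16876 - 19\right) \frac{1}{41452} = \left(-16895\right) \frac{1}{41452} = - \frac{16895}{41452}$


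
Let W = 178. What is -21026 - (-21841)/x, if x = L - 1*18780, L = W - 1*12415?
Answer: -652185283/31017 ≈ -21027.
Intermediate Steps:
L = -12237 (L = 178 - 1*12415 = 178 - 12415 = -12237)
x = -31017 (x = -12237 - 1*18780 = -12237 - 18780 = -31017)
-21026 - (-21841)/x = -21026 - (-21841)/(-31017) = -21026 - (-21841)*(-1)/31017 = -21026 - 1*21841/31017 = -21026 - 21841/31017 = -652185283/31017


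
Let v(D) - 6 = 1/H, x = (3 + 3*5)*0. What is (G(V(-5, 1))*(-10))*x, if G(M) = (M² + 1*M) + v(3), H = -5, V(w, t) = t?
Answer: 0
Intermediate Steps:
x = 0 (x = (3 + 15)*0 = 18*0 = 0)
v(D) = 29/5 (v(D) = 6 + 1/(-5) = 6 - ⅕ = 29/5)
G(M) = 29/5 + M + M² (G(M) = (M² + 1*M) + 29/5 = (M² + M) + 29/5 = (M + M²) + 29/5 = 29/5 + M + M²)
(G(V(-5, 1))*(-10))*x = ((29/5 + 1 + 1²)*(-10))*0 = ((29/5 + 1 + 1)*(-10))*0 = ((39/5)*(-10))*0 = -78*0 = 0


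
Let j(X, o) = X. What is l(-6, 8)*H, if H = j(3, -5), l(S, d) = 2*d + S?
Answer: 30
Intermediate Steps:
l(S, d) = S + 2*d
H = 3
l(-6, 8)*H = (-6 + 2*8)*3 = (-6 + 16)*3 = 10*3 = 30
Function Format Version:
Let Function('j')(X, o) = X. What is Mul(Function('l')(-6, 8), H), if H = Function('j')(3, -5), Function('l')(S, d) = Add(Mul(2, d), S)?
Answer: 30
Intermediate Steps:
Function('l')(S, d) = Add(S, Mul(2, d))
H = 3
Mul(Function('l')(-6, 8), H) = Mul(Add(-6, Mul(2, 8)), 3) = Mul(Add(-6, 16), 3) = Mul(10, 3) = 30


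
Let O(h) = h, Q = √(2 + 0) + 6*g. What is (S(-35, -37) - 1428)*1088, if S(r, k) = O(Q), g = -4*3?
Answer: -1632000 + 1088*√2 ≈ -1.6305e+6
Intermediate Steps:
g = -12
Q = -72 + √2 (Q = √(2 + 0) + 6*(-12) = √2 - 72 = -72 + √2 ≈ -70.586)
S(r, k) = -72 + √2
(S(-35, -37) - 1428)*1088 = ((-72 + √2) - 1428)*1088 = (-1500 + √2)*1088 = -1632000 + 1088*√2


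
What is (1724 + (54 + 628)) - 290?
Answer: 2116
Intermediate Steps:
(1724 + (54 + 628)) - 290 = (1724 + 682) - 290 = 2406 - 290 = 2116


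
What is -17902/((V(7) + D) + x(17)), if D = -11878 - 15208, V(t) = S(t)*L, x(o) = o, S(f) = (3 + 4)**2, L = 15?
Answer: 8951/13167 ≈ 0.67981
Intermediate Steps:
S(f) = 49 (S(f) = 7**2 = 49)
V(t) = 735 (V(t) = 49*15 = 735)
D = -27086
-17902/((V(7) + D) + x(17)) = -17902/((735 - 27086) + 17) = -17902/(-26351 + 17) = -17902/(-26334) = -17902*(-1/26334) = 8951/13167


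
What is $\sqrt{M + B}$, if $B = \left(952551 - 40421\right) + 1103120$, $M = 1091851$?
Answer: $\sqrt{3107101} \approx 1762.7$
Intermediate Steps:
$B = 2015250$ ($B = 912130 + 1103120 = 2015250$)
$\sqrt{M + B} = \sqrt{1091851 + 2015250} = \sqrt{3107101}$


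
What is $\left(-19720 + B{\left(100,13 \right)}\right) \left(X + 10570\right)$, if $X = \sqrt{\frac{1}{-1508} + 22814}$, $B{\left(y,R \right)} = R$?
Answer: $-208302990 - \frac{19707 \sqrt{12970123647}}{754} \approx -2.1128 \cdot 10^{8}$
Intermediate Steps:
$X = \frac{\sqrt{12970123647}}{754}$ ($X = \sqrt{- \frac{1}{1508} + 22814} = \sqrt{\frac{34403511}{1508}} = \frac{\sqrt{12970123647}}{754} \approx 151.04$)
$\left(-19720 + B{\left(100,13 \right)}\right) \left(X + 10570\right) = \left(-19720 + 13\right) \left(\frac{\sqrt{12970123647}}{754} + 10570\right) = - 19707 \left(10570 + \frac{\sqrt{12970123647}}{754}\right) = -208302990 - \frac{19707 \sqrt{12970123647}}{754}$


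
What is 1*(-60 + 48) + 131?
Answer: 119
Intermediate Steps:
1*(-60 + 48) + 131 = 1*(-12) + 131 = -12 + 131 = 119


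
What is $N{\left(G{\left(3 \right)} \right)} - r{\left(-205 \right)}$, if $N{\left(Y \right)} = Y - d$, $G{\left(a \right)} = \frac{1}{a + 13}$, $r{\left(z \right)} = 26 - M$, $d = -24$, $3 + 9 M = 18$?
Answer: $- \frac{13}{48} \approx -0.27083$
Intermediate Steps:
$M = \frac{5}{3}$ ($M = - \frac{1}{3} + \frac{1}{9} \cdot 18 = - \frac{1}{3} + 2 = \frac{5}{3} \approx 1.6667$)
$r{\left(z \right)} = \frac{73}{3}$ ($r{\left(z \right)} = 26 - \frac{5}{3} = \frac{73}{3}$)
$G{\left(a \right)} = \frac{1}{13 + a}$
$N{\left(Y \right)} = 24 + Y$ ($N{\left(Y \right)} = Y - -24 = Y + 24 = 24 + Y$)
$N{\left(G{\left(3 \right)} \right)} - r{\left(-205 \right)} = \left(24 + \frac{1}{13 + 3}\right) - \frac{73}{3} = \left(24 + \frac{1}{16}\right) - \frac{73}{3} = \frac{385}{16} - \frac{73}{3} = - \frac{13}{48}$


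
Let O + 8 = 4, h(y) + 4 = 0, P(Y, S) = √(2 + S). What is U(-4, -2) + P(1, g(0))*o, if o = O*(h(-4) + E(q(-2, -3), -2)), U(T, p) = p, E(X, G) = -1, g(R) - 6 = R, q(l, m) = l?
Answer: -2 + 40*√2 ≈ 54.569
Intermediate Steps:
g(R) = 6 + R
h(y) = -4 (h(y) = -4 + 0 = -4)
O = -4 (O = -8 + 4 = -4)
o = 20 (o = -4*(-4 - 1) = -4*(-5) = 20)
U(-4, -2) + P(1, g(0))*o = -2 + √(2 + (6 + 0))*20 = -2 + √(2 + 6)*20 = -2 + √8*20 = -2 + (2*√2)*20 = -2 + 40*√2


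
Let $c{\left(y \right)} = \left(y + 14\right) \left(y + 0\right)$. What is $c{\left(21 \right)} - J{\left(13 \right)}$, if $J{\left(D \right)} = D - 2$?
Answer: $724$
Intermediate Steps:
$J{\left(D \right)} = -2 + D$
$c{\left(y \right)} = y \left(14 + y\right)$ ($c{\left(y \right)} = \left(14 + y\right) y = y \left(14 + y\right)$)
$c{\left(21 \right)} - J{\left(13 \right)} = 21 \left(14 + 21\right) - \left(-2 + 13\right) = 21 \cdot 35 - 11 = 735 - 11 = 724$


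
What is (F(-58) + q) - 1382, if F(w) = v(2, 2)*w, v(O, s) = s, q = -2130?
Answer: -3628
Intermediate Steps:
F(w) = 2*w
(F(-58) + q) - 1382 = (2*(-58) - 2130) - 1382 = (-116 - 2130) - 1382 = -2246 - 1382 = -3628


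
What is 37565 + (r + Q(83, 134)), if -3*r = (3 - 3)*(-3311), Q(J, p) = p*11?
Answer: 39039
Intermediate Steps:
Q(J, p) = 11*p
r = 0 (r = -(3 - 3)*(-3311)/3 = -0*(-3311) = -⅓*0 = 0)
37565 + (r + Q(83, 134)) = 37565 + (0 + 11*134) = 37565 + (0 + 1474) = 37565 + 1474 = 39039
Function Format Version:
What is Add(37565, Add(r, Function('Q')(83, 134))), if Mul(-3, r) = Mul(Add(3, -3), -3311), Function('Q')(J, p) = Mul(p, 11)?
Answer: 39039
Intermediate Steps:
Function('Q')(J, p) = Mul(11, p)
r = 0 (r = Mul(Rational(-1, 3), Mul(Add(3, -3), -3311)) = Mul(Rational(-1, 3), Mul(0, -3311)) = Mul(Rational(-1, 3), 0) = 0)
Add(37565, Add(r, Function('Q')(83, 134))) = Add(37565, Add(0, Mul(11, 134))) = Add(37565, Add(0, 1474)) = Add(37565, 1474) = 39039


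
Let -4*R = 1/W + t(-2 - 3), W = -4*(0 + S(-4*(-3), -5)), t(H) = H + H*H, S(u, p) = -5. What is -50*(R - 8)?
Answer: 5205/8 ≈ 650.63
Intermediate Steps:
t(H) = H + H²
W = 20 (W = -4*(0 - 5) = -4*(-5) = 20)
R = -401/80 (R = -(1/20 + (-2 - 3)*(1 + (-2 - 3)))/4 = -(1/20 - 5*(1 - 5))/4 = -(1/20 - 5*(-4))/4 = -(1/20 + 20)/4 = -¼*401/20 = -401/80 ≈ -5.0125)
-50*(R - 8) = -50*(-401/80 - 8) = -50*(-1041/80) = 5205/8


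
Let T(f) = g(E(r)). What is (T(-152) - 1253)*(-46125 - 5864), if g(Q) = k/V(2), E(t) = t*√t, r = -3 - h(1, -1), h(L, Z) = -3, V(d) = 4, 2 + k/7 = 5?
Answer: 259477099/4 ≈ 6.4869e+7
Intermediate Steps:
k = 21 (k = -14 + 7*5 = -14 + 35 = 21)
r = 0 (r = -3 - 1*(-3) = -3 + 3 = 0)
E(t) = t^(3/2)
g(Q) = 21/4
T(f) = 21/4
(T(-152) - 1253)*(-46125 - 5864) = (21/4 - 1253)*(-46125 - 5864) = -4991/4*(-51989) = 259477099/4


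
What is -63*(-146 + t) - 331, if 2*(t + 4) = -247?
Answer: 33799/2 ≈ 16900.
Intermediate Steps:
t = -255/2 (t = -4 + (½)*(-247) = -4 - 247/2 = -255/2 ≈ -127.50)
-63*(-146 + t) - 331 = -63*(-146 - 255/2) - 331 = -63*(-547/2) - 331 = 34461/2 - 331 = 33799/2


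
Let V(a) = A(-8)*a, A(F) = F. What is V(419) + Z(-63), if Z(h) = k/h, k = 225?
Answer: -23489/7 ≈ -3355.6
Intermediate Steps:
V(a) = -8*a
Z(h) = 225/h
V(419) + Z(-63) = -8*419 + 225/(-63) = -3352 + 225*(-1/63) = -3352 - 25/7 = -23489/7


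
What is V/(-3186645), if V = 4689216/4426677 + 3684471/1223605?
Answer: -349963669469/273975805420240275 ≈ -1.2774e-6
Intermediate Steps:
V = 2449745686283/601833790065 (V = 4689216*(1/4426677) + 3684471*(1/1223605) = 521024/491853 + 3684471/1223605 = 2449745686283/601833790065 ≈ 4.0705)
V/(-3186645) = (2449745686283/601833790065)/(-3186645) = (2449745686283/601833790065)*(-1/3186645) = -349963669469/273975805420240275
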